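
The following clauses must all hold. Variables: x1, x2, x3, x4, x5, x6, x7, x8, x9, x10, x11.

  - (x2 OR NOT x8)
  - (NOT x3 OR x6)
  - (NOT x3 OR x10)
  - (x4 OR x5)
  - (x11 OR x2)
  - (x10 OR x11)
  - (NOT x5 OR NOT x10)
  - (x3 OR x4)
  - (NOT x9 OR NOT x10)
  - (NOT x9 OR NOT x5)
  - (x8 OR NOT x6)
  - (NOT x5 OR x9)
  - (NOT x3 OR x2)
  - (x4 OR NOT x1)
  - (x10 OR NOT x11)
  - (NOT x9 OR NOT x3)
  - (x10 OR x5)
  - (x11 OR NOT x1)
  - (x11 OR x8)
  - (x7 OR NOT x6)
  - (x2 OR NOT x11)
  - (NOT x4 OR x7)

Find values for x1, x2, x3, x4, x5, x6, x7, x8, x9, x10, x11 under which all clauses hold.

x1 = F, x2 = T, x3 = F, x4 = T, x5 = F, x6 = F, x7 = T, x8 = F, x9 = F, x10 = T, x11 = T

x1 occurs only negated in the remaining clauses — set x1 = False.
x2 occurs only positively in the remaining clauses — set x2 = True.
Set x3 = False and propagate.
  then x4 is forced to True.
  then x7 is forced to True.
For the remaining variables, x5 = False, x6 = False, x8 = False, x9 = False, x10 = True, x11 = True works.
Every clause has at least one true literal under this assignment.
Check each clause:
  1. (NOT x8 OR x2) — NOT x8 is true.
  2. (NOT x3 OR x6) — NOT x3 is true.
  3. (x10 OR NOT x3) — x10 is true.
  4. (x5 OR x4) — x4 is true.
  5. (x2 OR x11) — x2 is true.
  6. (x10 OR x11) — x10 is true.
  7. (NOT x5 OR NOT x10) — NOT x5 is true.
  8. (x3 OR x4) — x4 is true.
  9. (NOT x10 OR NOT x9) — NOT x9 is true.
  10. (NOT x9 OR NOT x5) — NOT x5 is true.
  11. (NOT x6 OR x8) — NOT x6 is true.
  12. (x9 OR NOT x5) — NOT x5 is true.
  13. (x2 OR NOT x3) — x2 is true.
  14. (NOT x1 OR x4) — x4 is true.
  15. (NOT x11 OR x10) — x10 is true.
  16. (NOT x3 OR NOT x9) — NOT x3 is true.
  17. (x10 OR x5) — x10 is true.
  18. (x11 OR NOT x1) — x11 is true.
  19. (x11 OR x8) — x11 is true.
  20. (NOT x6 OR x7) — NOT x6 is true.
  21. (x2 OR NOT x11) — x2 is true.
  22. (x7 OR NOT x4) — x7 is true.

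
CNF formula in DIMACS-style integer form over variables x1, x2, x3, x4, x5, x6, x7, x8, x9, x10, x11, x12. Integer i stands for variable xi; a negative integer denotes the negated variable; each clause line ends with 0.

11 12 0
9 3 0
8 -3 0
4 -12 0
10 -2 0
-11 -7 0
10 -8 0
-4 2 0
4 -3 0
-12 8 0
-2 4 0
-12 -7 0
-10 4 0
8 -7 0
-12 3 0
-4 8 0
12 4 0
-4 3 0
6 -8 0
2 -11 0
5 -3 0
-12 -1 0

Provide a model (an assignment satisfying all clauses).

x1=T, x2=T, x3=T, x4=T, x5=T, x6=T, x7=F, x8=T, x9=F, x10=T, x11=T, x12=F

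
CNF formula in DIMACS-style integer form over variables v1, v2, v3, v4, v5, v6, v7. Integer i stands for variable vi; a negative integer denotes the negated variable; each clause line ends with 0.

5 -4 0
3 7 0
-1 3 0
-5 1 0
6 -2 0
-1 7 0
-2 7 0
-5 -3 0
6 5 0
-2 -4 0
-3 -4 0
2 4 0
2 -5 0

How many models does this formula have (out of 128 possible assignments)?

3

The models are:
  v1=F v2=T v3=F v4=F v5=F v6=T v7=T
  v1=F v2=T v3=T v4=F v5=F v6=T v7=T
  v1=T v2=T v3=T v4=F v5=F v6=T v7=T
Count: 3.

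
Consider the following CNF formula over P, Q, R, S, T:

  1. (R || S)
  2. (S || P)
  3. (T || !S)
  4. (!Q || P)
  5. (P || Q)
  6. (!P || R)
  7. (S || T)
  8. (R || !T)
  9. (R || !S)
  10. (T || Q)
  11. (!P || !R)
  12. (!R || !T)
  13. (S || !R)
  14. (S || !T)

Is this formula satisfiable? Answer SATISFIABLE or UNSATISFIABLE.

UNSATISFIABLE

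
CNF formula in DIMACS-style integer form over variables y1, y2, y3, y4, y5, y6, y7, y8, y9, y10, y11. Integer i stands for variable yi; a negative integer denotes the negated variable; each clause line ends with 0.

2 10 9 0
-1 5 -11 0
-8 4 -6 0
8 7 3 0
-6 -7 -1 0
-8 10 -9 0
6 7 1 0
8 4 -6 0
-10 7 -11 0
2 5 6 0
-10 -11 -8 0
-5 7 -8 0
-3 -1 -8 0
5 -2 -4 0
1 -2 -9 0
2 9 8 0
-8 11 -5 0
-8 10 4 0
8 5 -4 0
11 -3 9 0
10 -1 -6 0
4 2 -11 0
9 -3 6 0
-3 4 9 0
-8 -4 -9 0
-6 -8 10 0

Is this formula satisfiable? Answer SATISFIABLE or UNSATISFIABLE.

SATISFIABLE

Try y1 = False.
For the remaining variables, y2 = False, y3 = False, y4 = True, y5 = False, y6 = True, y7 = True, y8 = True, y9 = False, y10 = True, y11 = False works.
So y1 = 0  y2 = 0  y3 = 0  y4 = 1  y5 = 0  y6 = 1  y7 = 1  y8 = 1  y9 = 0  y10 = 1  y11 = 0 is a satisfying assignment.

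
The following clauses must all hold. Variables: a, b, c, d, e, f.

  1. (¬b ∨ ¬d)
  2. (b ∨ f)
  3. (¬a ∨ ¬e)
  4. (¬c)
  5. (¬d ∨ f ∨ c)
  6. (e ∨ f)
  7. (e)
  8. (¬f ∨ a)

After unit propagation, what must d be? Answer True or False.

False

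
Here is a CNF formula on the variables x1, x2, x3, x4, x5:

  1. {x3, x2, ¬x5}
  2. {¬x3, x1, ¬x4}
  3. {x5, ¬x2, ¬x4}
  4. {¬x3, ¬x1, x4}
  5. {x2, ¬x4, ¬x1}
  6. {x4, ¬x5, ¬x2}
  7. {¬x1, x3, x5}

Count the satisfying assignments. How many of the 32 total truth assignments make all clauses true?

9

Case analysis on x4 and x1:
  x4=T, x1=T: remaining (x2,x3,x5) ∈ {(T,F,T); (T,T,T)} — 2.
  x4=T, x1=F: remaining (x2,x3,x5) ∈ {(F,F,F); (T,F,T)} — 2.
  x4=F, x1=T: a clause becomes empty — 0.
  x4=F, x1=F: 5 of the 8 assignments to (x2,x3,x5) work.
Total: 2 + 2 + 0 + 5 = 9.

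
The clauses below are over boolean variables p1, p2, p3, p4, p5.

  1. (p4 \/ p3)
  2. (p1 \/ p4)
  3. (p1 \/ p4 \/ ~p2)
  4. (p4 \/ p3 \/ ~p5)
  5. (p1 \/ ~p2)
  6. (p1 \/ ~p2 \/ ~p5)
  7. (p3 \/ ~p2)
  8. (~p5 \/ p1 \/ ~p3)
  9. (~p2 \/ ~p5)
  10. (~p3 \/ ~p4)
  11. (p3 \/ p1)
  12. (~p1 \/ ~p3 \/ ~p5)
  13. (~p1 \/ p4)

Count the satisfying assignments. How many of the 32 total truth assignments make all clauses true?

2

The models are:
  p1=T p2=F p3=F p4=T p5=F
  p1=T p2=F p3=F p4=T p5=T
That's 2 in total.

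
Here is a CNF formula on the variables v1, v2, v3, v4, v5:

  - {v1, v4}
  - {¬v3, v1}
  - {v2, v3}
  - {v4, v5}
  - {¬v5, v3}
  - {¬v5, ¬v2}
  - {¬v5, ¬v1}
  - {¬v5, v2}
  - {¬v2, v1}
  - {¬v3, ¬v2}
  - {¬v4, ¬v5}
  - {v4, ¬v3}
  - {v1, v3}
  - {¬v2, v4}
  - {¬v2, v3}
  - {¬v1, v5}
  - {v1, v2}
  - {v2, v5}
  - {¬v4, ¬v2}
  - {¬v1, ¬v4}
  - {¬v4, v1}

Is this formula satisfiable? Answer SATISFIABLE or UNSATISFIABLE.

UNSATISFIABLE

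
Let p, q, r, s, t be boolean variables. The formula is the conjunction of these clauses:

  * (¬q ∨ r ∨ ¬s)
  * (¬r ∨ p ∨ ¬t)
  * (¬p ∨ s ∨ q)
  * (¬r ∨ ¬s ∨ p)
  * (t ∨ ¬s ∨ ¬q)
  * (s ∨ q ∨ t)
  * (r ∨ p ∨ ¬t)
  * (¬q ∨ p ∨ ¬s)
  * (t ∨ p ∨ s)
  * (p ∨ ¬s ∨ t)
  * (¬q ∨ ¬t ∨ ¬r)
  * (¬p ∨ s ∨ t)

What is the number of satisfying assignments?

5

The models are:
  p=1 q=0 r=0 s=1 t=0
  p=1 q=0 r=0 s=1 t=1
  p=1 q=0 r=1 s=1 t=0
  p=1 q=0 r=1 s=1 t=1
  p=1 q=1 r=0 s=0 t=1
That's 5 in total.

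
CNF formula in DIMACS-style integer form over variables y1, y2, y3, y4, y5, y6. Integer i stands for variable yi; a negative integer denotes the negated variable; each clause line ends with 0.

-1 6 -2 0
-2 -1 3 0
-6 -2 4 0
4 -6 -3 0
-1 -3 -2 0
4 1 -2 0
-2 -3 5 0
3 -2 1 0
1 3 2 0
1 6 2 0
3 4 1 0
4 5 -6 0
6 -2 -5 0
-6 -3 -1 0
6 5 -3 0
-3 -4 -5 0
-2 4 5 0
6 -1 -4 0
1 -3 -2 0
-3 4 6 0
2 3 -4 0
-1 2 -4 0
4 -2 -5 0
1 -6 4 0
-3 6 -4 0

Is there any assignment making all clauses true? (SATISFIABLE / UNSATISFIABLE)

SATISFIABLE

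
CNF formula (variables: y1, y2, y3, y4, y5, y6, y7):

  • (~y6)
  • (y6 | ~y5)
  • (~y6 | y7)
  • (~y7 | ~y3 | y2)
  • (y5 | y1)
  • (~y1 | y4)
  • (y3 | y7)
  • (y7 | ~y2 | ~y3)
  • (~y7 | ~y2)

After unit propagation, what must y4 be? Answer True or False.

True

(~y6) is a unit clause: y6 = False.
In (~y5 | y6), y6 is now false; ~y5 must hold, so y5 = False.
From (y5 | y1) and y5 = False: y1 = True.
(y4 | ~y1) with y1 = True leaves only y4, so y4 = True.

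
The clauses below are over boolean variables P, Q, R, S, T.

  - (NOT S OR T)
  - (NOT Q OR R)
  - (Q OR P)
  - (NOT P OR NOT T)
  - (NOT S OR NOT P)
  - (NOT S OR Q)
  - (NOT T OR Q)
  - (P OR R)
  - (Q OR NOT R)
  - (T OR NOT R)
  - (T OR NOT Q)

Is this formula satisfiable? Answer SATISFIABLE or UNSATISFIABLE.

Pure literal: S appears only negated; assign S = False.
Set P = True and propagate.
  then T is forced to False.
  then R is forced to False.
  then Q is forced to False.
So P = T, Q = F, R = F, S = F, T = F is a satisfying assignment.

SATISFIABLE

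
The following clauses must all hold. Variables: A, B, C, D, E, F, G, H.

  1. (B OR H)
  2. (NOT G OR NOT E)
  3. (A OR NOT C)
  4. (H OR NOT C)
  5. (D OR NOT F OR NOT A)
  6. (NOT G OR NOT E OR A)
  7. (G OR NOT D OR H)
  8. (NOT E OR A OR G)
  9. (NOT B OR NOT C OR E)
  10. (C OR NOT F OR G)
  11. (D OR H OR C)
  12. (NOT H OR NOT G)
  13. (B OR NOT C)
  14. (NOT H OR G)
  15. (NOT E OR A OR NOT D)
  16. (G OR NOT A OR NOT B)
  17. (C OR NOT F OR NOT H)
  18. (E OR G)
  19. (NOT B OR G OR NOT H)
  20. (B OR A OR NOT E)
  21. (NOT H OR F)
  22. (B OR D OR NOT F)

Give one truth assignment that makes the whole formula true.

A=1, B=1, C=0, D=1, E=0, F=1, G=1, H=0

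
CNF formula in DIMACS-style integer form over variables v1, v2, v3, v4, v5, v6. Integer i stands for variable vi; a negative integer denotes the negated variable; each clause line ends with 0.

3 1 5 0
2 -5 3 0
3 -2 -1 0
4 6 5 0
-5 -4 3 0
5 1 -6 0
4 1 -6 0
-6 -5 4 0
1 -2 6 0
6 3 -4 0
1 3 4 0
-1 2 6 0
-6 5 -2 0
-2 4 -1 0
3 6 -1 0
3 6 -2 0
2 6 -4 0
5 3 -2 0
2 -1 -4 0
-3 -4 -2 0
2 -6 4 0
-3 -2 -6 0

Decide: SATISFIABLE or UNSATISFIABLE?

SATISFIABLE

Branch on v1: take v1 = False.
Set v2 = False and propagate.
Branch on v3: take v3 = True.
The remaining clauses are satisfied by v4 = True, v5 = True, v6 = True.
Every clause has at least one true literal under this assignment.
So v1=False, v2=False, v3=True, v4=True, v5=True, v6=True is a satisfying assignment.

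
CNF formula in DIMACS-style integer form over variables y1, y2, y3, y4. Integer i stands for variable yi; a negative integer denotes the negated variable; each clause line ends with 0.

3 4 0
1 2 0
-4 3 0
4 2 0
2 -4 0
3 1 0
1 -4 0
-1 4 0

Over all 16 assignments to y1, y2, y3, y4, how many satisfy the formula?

The models are:
  y1=0 y2=1 y3=1 y4=0
  y1=1 y2=1 y3=1 y4=1
That's 2 in total.

2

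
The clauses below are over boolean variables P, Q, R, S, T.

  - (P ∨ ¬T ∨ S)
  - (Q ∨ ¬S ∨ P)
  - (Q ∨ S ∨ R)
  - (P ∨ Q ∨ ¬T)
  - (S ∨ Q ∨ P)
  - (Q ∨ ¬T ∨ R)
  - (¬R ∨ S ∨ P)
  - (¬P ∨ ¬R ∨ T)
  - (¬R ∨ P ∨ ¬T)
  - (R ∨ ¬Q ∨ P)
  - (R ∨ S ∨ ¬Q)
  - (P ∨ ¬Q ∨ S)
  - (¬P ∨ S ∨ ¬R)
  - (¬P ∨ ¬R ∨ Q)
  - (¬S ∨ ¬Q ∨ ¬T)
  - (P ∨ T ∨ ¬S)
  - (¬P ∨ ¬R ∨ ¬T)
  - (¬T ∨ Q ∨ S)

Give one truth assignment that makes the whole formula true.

Try P = True.
Try Q = True.
For the remaining variables, R = False, S = True, T = False works.

P=T, Q=T, R=F, S=T, T=F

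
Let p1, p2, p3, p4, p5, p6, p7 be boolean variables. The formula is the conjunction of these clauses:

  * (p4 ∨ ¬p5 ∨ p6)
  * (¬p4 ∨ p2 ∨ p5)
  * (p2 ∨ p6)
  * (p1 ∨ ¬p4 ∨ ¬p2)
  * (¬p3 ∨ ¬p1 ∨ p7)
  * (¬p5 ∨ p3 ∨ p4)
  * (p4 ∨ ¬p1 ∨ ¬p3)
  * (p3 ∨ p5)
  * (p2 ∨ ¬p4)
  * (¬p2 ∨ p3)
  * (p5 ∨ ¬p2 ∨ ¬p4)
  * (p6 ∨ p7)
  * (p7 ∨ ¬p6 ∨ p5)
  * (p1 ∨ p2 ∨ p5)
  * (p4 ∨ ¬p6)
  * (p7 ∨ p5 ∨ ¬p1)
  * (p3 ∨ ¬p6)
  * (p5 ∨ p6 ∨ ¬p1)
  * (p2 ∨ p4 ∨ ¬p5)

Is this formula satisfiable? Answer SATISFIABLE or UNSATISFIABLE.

p7 occurs only positively in the remaining clauses — set p7 = True.
Branch on p1: take p1 = True.
Set p2 = True and propagate.
  then p3 is forced to True.
  then p4 is forced to True.
  then p5 is forced to True.
p6 is now unconstrained; take p6 = True.
Every clause has at least one true literal under this assignment.
So p1=True, p2=True, p3=True, p4=True, p5=True, p6=True, p7=True is a satisfying assignment.

SATISFIABLE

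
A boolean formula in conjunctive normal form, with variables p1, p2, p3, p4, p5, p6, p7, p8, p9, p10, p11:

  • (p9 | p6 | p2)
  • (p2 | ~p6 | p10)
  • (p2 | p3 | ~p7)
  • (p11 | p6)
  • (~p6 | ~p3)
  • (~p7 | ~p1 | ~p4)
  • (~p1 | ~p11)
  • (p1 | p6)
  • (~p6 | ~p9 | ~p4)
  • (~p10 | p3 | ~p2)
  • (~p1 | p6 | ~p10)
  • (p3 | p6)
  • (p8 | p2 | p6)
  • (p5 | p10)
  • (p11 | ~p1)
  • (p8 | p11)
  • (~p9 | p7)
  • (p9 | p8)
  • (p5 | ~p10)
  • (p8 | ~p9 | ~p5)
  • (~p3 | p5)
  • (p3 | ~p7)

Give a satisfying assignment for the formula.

p1=False, p2=True, p3=False, p4=True, p5=True, p6=True, p7=False, p8=True, p9=False, p10=False, p11=True

p8 occurs only positively in the remaining clauses — set p8 = True.
Branch on p1: take p1 = False.
  then p6 is forced to True.
  then p3 is forced to False.
  then p7 is forced to False.
  then p9 is forced to False.
Try p2 = True.
  then p10 is forced to False.
  then p5 is forced to True.
p4, p11 are now unconstrained; take p4 = True, p11 = True.
Check each clause:
  1. (p6 | p9 | p2) — p2 is true.
  2. (~p6 | p2 | p10) — p2 is true.
  3. (p3 | p2 | ~p7) — ~p7 is true.
  4. (p11 | p6) — p11 is true.
  5. (~p3 | ~p6) — ~p3 is true.
  6. (~p4 | ~p1 | ~p7) — ~p7 is true.
  7. (~p1 | ~p11) — ~p1 is true.
  8. (p1 | p6) — p6 is true.
  9. (~p6 | ~p9 | ~p4) — ~p9 is true.
  10. (~p10 | ~p2 | p3) — ~p10 is true.
  11. (~p10 | ~p1 | p6) — ~p1 is true.
  12. (p3 | p6) — p6 is true.
  13. (p6 | p8 | p2) — p8 is true.
  14. (p5 | p10) — p5 is true.
  15. (p11 | ~p1) — p11 is true.
  16. (p8 | p11) — p8 is true.
  17. (~p9 | p7) — ~p9 is true.
  18. (p9 | p8) — p8 is true.
  19. (~p10 | p5) — p5 is true.
  20. (p8 | ~p5 | ~p9) — p8 is true.
  21. (p5 | ~p3) — p5 is true.
  22. (~p7 | p3) — ~p7 is true.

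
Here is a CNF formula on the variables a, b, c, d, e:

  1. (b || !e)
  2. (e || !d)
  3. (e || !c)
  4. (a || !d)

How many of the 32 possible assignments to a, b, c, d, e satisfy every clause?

Case analysis on e and d:
  e=T, d=T: remaining (a,b,c) ∈ {(T,T,F); (T,T,T)} — 2.
  e=T, d=F: remaining (a,b,c) ∈ {(F,T,F); (F,T,T); (T,T,F); (T,T,T)} — 4.
  e=F, d=T: a clause becomes empty — 0.
  e=F, d=F: remaining (a,b,c) ∈ {(F,F,F); (F,T,F); (T,F,F); (T,T,F)} — 4.
Total: 2 + 4 + 0 + 4 = 10.

10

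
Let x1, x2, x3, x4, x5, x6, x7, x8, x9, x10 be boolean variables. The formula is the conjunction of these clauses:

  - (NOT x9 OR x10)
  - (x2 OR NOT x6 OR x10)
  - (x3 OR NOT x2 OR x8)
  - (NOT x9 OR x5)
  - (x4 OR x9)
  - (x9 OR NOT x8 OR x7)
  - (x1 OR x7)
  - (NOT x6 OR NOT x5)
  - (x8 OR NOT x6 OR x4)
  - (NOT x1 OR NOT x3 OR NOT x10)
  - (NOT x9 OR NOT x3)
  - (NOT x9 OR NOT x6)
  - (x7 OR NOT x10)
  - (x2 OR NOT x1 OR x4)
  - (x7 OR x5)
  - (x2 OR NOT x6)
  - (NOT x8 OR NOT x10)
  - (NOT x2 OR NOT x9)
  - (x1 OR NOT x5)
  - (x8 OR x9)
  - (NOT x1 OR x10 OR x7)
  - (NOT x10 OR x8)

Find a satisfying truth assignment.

Pure literal: x4 appears only positively; assign x4 = True.
x6 occurs only negated in the remaining clauses — set x6 = False.
Branch on x1: take x1 = True.
Branch on x2: take x2 = True.
  then x9 is forced to False.
  then x8 is forced to True.
  then x7 is forced to True.
  then x10 is forced to False.
x3, x5 are now unconstrained; take x3 = False, x5 = False.

x1=T, x2=T, x3=F, x4=T, x5=F, x6=F, x7=T, x8=T, x9=F, x10=F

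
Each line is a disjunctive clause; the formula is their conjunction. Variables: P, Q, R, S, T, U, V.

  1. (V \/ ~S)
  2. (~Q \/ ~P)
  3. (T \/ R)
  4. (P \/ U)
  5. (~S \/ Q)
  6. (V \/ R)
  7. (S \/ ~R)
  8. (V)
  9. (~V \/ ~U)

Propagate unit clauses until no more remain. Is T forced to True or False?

True

Unit clause (V) sets V = True.
From (~V \/ ~U) and V = True: U = False.
(U \/ P): since U = False, the clause reduces to (P). P = True.
(~Q \/ ~P): since P = True, the clause reduces to (~Q). Q = False.
From (~S \/ Q) and Q = False: S = False.
From (~R \/ S) and S = False: R = False.
(R \/ T): since R = False, the clause reduces to (T). T = True.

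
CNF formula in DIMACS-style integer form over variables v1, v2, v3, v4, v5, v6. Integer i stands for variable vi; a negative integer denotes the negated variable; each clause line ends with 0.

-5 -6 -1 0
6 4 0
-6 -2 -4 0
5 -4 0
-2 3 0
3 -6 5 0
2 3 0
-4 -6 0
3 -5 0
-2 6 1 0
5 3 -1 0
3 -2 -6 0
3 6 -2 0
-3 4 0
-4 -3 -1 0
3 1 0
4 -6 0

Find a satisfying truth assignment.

Set v1 = False and propagate.
  then v3 is forced to True.
  then v4 is forced to True.
  then v5 is forced to True.
  then v6 is forced to False.
  then v2 is forced to False.

v1 = F  v2 = F  v3 = T  v4 = T  v5 = T  v6 = F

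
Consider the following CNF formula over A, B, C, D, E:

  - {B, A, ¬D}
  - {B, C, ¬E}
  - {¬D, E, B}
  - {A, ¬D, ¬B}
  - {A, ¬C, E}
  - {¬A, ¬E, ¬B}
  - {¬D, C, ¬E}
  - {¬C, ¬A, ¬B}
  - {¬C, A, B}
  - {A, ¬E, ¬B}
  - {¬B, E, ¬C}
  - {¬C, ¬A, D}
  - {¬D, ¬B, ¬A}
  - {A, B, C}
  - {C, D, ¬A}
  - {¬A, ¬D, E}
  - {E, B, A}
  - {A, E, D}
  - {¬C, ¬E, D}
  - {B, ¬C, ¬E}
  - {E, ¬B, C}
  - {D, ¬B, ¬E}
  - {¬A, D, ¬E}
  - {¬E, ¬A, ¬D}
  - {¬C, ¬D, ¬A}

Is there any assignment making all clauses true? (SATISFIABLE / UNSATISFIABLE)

UNSATISFIABLE

A = True:
  E = True:
    propagation gives B=False, C=True; an empty clause results — contradiction.
  E = False:
    propagation gives D=False, C=False; an empty clause results — contradiction.
A = False:
  B = True:
    propagation gives D=False, E=False; an empty clause results — contradiction.
  B = False:
    propagation gives D=False, C=False; an empty clause results — contradiction.
Every branch closes, so no satisfying assignment exists.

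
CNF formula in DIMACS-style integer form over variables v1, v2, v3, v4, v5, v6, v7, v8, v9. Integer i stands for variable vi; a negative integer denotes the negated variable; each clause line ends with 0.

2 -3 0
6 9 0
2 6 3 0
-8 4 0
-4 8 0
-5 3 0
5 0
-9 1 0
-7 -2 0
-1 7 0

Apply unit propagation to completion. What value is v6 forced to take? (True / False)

True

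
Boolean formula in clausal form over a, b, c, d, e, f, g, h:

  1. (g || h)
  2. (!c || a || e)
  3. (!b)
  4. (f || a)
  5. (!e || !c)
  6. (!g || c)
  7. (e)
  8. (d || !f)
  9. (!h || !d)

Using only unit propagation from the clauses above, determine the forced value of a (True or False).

True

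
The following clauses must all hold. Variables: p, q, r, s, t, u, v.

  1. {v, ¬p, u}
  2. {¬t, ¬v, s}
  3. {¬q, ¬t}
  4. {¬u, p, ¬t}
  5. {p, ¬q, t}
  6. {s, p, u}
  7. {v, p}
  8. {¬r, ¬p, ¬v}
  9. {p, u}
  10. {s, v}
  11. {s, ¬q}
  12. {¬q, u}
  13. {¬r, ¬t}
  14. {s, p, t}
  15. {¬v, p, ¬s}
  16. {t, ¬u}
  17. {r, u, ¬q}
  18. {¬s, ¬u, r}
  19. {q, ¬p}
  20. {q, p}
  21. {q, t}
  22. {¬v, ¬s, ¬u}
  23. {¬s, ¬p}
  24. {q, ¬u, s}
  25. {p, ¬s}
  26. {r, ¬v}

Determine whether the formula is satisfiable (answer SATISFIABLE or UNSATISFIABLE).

UNSATISFIABLE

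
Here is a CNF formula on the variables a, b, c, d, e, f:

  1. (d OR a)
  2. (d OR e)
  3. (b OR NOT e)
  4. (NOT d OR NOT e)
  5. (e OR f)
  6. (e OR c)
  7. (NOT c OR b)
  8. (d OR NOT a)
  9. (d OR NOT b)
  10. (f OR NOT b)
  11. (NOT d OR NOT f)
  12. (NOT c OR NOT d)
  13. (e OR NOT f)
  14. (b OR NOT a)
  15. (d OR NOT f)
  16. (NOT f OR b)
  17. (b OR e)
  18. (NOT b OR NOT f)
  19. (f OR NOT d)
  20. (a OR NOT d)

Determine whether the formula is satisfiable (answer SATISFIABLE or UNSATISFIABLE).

d = True:
  propagation gives e=False, f=True; an empty clause results — contradiction.
d = False:
  propagation gives a=True; an empty clause results — contradiction.
Every branch closes, so no satisfying assignment exists.

UNSATISFIABLE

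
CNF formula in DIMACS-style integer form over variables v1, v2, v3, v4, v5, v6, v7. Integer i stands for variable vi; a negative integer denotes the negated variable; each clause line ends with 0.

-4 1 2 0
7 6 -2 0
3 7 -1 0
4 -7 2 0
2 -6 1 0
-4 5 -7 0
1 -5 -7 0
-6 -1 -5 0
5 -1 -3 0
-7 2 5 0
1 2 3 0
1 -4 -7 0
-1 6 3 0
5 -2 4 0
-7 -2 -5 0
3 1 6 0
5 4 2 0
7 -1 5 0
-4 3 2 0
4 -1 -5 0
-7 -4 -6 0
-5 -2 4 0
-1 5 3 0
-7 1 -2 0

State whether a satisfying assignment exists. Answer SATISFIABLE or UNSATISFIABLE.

SATISFIABLE

Branch on v1: take v1 = False.
For the remaining variables, v2 = False, v3 = True, v4 = False, v5 = True, v6 = False, v7 = False works.
So v1 = F, v2 = F, v3 = T, v4 = F, v5 = T, v6 = F, v7 = F is a satisfying assignment.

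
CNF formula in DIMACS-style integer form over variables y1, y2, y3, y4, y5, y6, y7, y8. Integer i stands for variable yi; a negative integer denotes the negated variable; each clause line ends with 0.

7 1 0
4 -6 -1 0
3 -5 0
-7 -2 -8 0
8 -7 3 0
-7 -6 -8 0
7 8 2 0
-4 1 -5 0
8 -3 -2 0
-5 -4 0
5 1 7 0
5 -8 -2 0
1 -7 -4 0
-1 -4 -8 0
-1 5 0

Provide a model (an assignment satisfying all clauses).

y1 = False, y2 = False, y3 = True, y4 = False, y5 = True, y6 = False, y7 = True, y8 = False

Check each clause:
  1. {y7, y1} — y7 is true.
  2. {y4, ¬y6, ¬y1} — ¬y6 is true.
  3. {y3, ¬y5} — y3 is true.
  4. {¬y7, ¬y2, ¬y8} — ¬y8 is true.
  5. {y8, y3, ¬y7} — y3 is true.
  6. {¬y8, ¬y6, ¬y7} — ¬y8 is true.
  7. {y7, y2, y8} — y7 is true.
  8. {¬y5, ¬y4, y1} — ¬y4 is true.
  9. {¬y2, y8, ¬y3} — ¬y2 is true.
  10. {¬y4, ¬y5} — ¬y4 is true.
  11. {y5, y7, y1} — y5 is true.
  12. {¬y2, y5, ¬y8} — ¬y8 is true.
  13. {y1, ¬y7, ¬y4} — ¬y4 is true.
  14. {¬y8, ¬y1, ¬y4} — ¬y8 is true.
  15. {y5, ¬y1} — y5 is true.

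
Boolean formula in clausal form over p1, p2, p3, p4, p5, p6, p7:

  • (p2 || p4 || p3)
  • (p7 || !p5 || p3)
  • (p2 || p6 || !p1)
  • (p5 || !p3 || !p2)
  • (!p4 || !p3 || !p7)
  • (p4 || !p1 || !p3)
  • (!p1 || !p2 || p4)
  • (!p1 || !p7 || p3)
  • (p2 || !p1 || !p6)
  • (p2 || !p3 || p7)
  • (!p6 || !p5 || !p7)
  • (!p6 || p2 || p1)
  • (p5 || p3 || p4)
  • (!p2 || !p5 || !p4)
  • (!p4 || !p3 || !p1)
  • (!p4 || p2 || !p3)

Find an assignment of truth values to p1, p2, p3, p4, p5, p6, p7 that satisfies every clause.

p1 = False, p2 = True, p3 = True, p4 = False, p5 = True, p6 = True, p7 = False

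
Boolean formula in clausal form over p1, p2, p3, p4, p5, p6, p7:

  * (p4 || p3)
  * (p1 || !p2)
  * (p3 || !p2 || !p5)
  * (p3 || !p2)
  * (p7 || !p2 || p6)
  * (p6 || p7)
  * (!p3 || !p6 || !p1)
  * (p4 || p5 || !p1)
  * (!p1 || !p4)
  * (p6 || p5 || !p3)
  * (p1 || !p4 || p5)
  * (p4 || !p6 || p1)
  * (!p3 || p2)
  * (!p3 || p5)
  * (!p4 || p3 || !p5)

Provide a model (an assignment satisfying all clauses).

p1=T  p2=T  p3=T  p4=F  p5=T  p6=F  p7=T

p7 occurs only positively in the remaining clauses — set p7 = True.
Branch on p1: take p1 = True.
  then p4 is forced to False.
  then p3 is forced to True.
  then p6 is forced to False.
  then p5 is forced to True.
  then p2 is forced to True.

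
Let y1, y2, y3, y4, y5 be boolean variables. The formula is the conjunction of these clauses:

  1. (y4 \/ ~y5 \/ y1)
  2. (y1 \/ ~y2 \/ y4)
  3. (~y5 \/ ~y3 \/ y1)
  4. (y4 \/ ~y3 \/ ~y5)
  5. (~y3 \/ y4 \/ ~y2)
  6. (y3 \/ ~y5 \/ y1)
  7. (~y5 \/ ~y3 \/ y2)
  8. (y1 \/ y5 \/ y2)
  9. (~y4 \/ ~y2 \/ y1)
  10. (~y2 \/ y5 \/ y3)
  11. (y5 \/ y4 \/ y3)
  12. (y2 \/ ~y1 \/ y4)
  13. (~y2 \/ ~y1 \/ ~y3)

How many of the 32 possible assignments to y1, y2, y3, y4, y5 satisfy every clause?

The models are:
  y1=1 y2=0 y3=0 y4=1 y5=0
  y1=1 y2=0 y3=0 y4=1 y5=1
  y1=1 y2=0 y3=1 y4=1 y5=0
  y1=1 y2=1 y3=0 y4=0 y5=1
  y1=1 y2=1 y3=0 y4=1 y5=1
Count: 5.

5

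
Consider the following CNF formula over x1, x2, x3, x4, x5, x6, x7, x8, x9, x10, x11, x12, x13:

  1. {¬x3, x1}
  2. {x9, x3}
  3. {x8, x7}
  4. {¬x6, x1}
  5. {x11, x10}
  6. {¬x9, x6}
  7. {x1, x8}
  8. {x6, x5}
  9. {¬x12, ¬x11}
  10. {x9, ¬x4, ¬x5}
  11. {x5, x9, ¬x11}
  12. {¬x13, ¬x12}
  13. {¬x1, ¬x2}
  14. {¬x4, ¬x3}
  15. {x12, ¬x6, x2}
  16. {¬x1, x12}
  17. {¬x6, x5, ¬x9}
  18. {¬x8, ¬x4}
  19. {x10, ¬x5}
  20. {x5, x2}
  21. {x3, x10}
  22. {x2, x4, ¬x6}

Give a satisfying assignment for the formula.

x1 = T, x2 = F, x3 = T, x4 = F, x5 = T, x6 = F, x7 = F, x8 = T, x9 = F, x10 = T, x11 = F, x12 = T, x13 = F

x10 occurs only positively in the remaining clauses — set x10 = True.
Pure literal: x13 appears only negated; assign x13 = False.
Try x1 = True.
  then x2 is forced to False.
  then x12 is forced to True.
  then x11 is forced to False.
  then x5 is forced to True.
The remaining clauses are satisfied by x3 = True, x4 = False, x6 = False, x7 = False, x8 = True, x9 = False.
Check each clause:
  1. {x1, ¬x3} — x1 is true.
  2. {x9, x3} — x3 is true.
  3. {x7, x8} — x8 is true.
  4. {x1, ¬x6} — x1 is true.
  5. {x10, x11} — x10 is true.
  6. {x6, ¬x9} — ¬x9 is true.
  7. {x8, x1} — x8 is true.
  8. {x5, x6} — x5 is true.
  9. {¬x12, ¬x11} — ¬x11 is true.
  10. {¬x4, ¬x5, x9} — ¬x4 is true.
  11. {¬x11, x5, x9} — x5 is true.
  12. {¬x12, ¬x13} — ¬x13 is true.
  13. {¬x1, ¬x2} — ¬x2 is true.
  14. {¬x3, ¬x4} — ¬x4 is true.
  15. {x2, x12, ¬x6} — ¬x6 is true.
  16. {x12, ¬x1} — x12 is true.
  17. {¬x6, ¬x9, x5} — ¬x6 is true.
  18. {¬x8, ¬x4} — ¬x4 is true.
  19. {¬x5, x10} — x10 is true.
  20. {x5, x2} — x5 is true.
  21. {x3, x10} — x10 is true.
  22. {x4, ¬x6, x2} — ¬x6 is true.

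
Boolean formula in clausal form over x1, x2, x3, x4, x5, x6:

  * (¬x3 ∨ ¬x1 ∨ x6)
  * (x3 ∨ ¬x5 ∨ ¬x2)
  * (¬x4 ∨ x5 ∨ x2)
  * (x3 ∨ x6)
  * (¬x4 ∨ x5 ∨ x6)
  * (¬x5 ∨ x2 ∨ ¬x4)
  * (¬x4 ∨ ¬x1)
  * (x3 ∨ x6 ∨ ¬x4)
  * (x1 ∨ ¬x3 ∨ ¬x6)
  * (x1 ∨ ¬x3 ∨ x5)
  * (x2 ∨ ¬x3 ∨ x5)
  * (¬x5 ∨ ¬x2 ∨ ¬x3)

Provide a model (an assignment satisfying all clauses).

x1=T, x2=F, x3=F, x4=F, x5=T, x6=T

Check each clause:
  1. (x6 ∨ ¬x1 ∨ ¬x3) — ¬x3 is true.
  2. (¬x2 ∨ x3 ∨ ¬x5) — ¬x2 is true.
  3. (x5 ∨ x2 ∨ ¬x4) — ¬x4 is true.
  4. (x6 ∨ x3) — x6 is true.
  5. (¬x4 ∨ x6 ∨ x5) — ¬x4 is true.
  6. (¬x4 ∨ x2 ∨ ¬x5) — ¬x4 is true.
  7. (¬x1 ∨ ¬x4) — ¬x4 is true.
  8. (x6 ∨ x3 ∨ ¬x4) — ¬x4 is true.
  9. (¬x3 ∨ x1 ∨ ¬x6) — x1 is true.
  10. (x5 ∨ ¬x3 ∨ x1) — x1 is true.
  11. (¬x3 ∨ x2 ∨ x5) — x5 is true.
  12. (¬x2 ∨ ¬x5 ∨ ¬x3) — ¬x3 is true.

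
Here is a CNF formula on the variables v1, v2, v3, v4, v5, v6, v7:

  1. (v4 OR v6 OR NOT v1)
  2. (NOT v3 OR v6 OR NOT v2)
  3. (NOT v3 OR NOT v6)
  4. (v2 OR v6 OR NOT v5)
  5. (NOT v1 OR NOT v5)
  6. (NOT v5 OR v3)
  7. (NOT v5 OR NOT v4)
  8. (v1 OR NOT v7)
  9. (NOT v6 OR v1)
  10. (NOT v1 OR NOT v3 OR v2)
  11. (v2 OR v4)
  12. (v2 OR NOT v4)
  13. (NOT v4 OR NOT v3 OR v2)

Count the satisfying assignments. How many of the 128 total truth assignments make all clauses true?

Split on v2, then v1.
  v2=1, v1=1: v7 free; 3 ways for (v3,v4,v5,v6) × 2^1 = 6.
  v2=1, v1=0: remaining (v3,v4,v5,v6,v7) ∈ {(0,0,0,0,0); (0,1,0,0,0)} — 2.
  v2=0, v1=1: a clause becomes empty — 0.
  v2=0, v1=0: a clause becomes empty — 0.
Total: 6 + 2 + 0 + 0 = 8.

8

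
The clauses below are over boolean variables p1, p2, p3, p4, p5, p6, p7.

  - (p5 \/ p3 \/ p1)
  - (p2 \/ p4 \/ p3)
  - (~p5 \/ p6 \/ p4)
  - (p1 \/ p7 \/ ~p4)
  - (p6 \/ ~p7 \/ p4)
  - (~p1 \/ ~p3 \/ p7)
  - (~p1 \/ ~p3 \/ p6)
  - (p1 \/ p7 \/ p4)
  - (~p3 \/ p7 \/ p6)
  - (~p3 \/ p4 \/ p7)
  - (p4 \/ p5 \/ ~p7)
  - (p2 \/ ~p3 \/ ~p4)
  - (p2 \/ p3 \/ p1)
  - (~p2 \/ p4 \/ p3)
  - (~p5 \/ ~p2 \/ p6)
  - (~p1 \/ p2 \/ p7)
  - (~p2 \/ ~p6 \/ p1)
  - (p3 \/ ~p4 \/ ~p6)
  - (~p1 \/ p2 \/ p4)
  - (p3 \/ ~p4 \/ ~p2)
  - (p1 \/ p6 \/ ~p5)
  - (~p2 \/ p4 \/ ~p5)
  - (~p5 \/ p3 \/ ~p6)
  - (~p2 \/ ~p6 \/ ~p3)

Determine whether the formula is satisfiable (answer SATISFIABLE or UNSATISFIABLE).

SATISFIABLE

Branch on p1: take p1 = True.
Try p2 = False.
  then p7 is forced to True.
  then p4 is forced to True.
  then p3 is forced to False.
  then p6 is forced to False.
p5 is now unconstrained; take p5 = True.
Every clause has at least one true literal under this assignment.
So p1 = 1, p2 = 0, p3 = 0, p4 = 1, p5 = 1, p6 = 0, p7 = 1 is a satisfying assignment.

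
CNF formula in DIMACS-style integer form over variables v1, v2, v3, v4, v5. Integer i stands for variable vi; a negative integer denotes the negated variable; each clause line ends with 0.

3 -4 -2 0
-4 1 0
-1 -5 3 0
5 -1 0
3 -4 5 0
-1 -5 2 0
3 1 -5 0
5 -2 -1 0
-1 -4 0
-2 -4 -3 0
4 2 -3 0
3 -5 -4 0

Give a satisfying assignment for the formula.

Set v1 = True and propagate.
  then v5 is forced to True.
  then v3 is forced to True.
  then v2 is forced to True.
  then v4 is forced to False.
Every clause has at least one true literal under this assignment.

v1=T  v2=T  v3=T  v4=F  v5=T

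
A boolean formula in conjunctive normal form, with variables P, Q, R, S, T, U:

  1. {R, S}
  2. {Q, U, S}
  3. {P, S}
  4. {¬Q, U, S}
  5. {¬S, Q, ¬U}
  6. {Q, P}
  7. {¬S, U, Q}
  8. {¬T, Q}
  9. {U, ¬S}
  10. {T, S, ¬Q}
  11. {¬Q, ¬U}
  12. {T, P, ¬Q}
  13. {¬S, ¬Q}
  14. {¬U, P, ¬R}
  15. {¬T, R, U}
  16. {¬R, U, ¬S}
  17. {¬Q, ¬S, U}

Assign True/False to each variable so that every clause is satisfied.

P=1  Q=0  R=1  S=0  T=0  U=1

Pure literal: P appears only positively; assign P = True.
Set Q = False and propagate.
  then T is forced to False.
Branch on R: take R = True.
Branch on S: take S = False.
  then U is forced to True.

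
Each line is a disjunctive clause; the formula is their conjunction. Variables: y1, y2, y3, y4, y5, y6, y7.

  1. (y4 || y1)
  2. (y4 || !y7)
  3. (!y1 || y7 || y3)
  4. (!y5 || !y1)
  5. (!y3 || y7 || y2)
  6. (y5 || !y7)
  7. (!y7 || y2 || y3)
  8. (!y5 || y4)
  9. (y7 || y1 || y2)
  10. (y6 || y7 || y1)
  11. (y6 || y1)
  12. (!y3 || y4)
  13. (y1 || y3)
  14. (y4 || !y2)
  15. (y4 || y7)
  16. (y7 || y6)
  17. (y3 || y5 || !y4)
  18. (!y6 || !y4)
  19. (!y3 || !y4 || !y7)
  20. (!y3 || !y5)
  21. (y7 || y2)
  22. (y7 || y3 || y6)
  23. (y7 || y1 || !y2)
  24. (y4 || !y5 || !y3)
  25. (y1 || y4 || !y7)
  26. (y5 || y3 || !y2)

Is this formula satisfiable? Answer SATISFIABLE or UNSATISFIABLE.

y7 = True:
  propagation gives y4=True, y5=True, y1=False, y6=True; an empty clause results — contradiction.
y7 = False:
  propagation gives y4=True, y6=True; an empty clause results — contradiction.
Every branch closes, so no satisfying assignment exists.

UNSATISFIABLE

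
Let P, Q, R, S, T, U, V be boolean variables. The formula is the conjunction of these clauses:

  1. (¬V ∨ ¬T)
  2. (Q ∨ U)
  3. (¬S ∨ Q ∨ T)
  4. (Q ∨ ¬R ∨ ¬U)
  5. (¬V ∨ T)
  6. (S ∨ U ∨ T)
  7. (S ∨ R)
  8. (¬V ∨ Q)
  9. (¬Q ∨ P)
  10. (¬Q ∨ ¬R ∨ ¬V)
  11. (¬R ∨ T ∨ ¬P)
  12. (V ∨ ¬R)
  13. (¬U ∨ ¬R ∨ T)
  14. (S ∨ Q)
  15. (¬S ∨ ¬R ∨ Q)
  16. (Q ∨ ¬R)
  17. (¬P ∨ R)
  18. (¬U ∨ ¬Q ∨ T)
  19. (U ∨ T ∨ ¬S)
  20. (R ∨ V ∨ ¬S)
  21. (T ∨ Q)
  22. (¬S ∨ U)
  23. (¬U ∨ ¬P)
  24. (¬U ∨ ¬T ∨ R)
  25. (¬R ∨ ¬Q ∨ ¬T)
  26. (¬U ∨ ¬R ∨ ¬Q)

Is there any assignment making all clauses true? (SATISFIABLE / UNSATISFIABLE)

UNSATISFIABLE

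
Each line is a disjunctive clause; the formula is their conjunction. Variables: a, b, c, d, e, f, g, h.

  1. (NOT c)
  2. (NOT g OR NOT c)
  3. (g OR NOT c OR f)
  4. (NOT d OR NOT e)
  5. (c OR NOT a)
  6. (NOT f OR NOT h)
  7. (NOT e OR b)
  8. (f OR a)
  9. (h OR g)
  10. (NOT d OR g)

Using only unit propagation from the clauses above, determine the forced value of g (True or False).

True

Unit clause (NOT c) sets c = False.
(NOT a OR c): since c = False, the clause reduces to (NOT a). a = False.
From (a OR f) and a = False: f = True.
(NOT f OR NOT h): since f = True, the clause reduces to (NOT h). h = False.
(h OR g): since h = False, the clause reduces to (g). g = True.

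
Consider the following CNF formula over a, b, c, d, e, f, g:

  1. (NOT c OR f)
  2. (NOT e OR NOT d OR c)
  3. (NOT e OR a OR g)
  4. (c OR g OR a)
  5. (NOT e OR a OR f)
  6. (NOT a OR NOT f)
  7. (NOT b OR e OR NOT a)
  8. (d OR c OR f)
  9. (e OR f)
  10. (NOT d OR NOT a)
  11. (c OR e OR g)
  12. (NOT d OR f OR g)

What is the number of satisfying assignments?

Case analysis on a and e:
  a=1, e=1: a clause becomes empty — 0.
  a=1, e=0: a clause becomes empty — 0.
  a=0, e=1: b free; 3 ways for (c,d,f,g) × 2^1 = 6.
  a=0, e=0: b, d free; 3 ways for (c,f,g) × 2^2 = 12.
Total: 0 + 0 + 6 + 12 = 18.

18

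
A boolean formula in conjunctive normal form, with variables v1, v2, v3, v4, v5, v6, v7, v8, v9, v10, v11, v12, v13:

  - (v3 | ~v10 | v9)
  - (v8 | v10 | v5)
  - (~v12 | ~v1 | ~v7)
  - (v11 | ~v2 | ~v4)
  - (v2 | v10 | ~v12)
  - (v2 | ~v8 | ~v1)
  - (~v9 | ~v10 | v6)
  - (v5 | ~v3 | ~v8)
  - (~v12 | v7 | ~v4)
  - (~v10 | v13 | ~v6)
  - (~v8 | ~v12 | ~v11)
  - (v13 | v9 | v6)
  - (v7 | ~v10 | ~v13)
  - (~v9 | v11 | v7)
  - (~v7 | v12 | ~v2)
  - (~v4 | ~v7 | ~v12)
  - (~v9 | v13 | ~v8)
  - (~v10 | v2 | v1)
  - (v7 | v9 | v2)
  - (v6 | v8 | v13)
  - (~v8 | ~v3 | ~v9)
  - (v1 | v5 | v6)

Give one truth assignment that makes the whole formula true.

v4 occurs only negated in the remaining clauses — set v4 = False.
Pure literal: v5 appears only positively; assign v5 = True.
Set v1 = False and propagate.
Set v2 = True and propagate.
The remaining clauses are satisfied by v3 = True, v6 = True, v7 = False, v8 = False, v9 = True, v10 = False, v11 = True, v12 = True, v13 = False.
Check each clause:
  1. (~v10 | v9 | v3) — v9 is true.
  2. (v10 | v8 | v5) — v5 is true.
  3. (~v1 | ~v7 | ~v12) — ~v7 is true.
  4. (~v4 | v11 | ~v2) — v11 is true.
  5. (v2 | ~v12 | v10) — v2 is true.
  6. (~v8 | v2 | ~v1) — ~v8 is true.
  7. (~v9 | ~v10 | v6) — v6 is true.
  8. (~v3 | v5 | ~v8) — ~v8 is true.
  9. (~v12 | v7 | ~v4) — ~v4 is true.
  10. (~v10 | v13 | ~v6) — ~v10 is true.
  11. (~v11 | ~v8 | ~v12) — ~v8 is true.
  12. (v6 | v13 | v9) — v9 is true.
  13. (~v10 | ~v13 | v7) — ~v13 is true.
  14. (~v9 | v7 | v11) — v11 is true.
  15. (v12 | ~v7 | ~v2) — ~v7 is true.
  16. (~v4 | ~v7 | ~v12) — ~v7 is true.
  17. (v13 | ~v8 | ~v9) — ~v8 is true.
  18. (~v10 | v1 | v2) — v2 is true.
  19. (v7 | v2 | v9) — v9 is true.
  20. (v6 | v8 | v13) — v6 is true.
  21. (~v3 | ~v8 | ~v9) — ~v8 is true.
  22. (v5 | v1 | v6) — v5 is true.

v1=F  v2=T  v3=T  v4=F  v5=T  v6=T  v7=F  v8=F  v9=T  v10=F  v11=T  v12=T  v13=F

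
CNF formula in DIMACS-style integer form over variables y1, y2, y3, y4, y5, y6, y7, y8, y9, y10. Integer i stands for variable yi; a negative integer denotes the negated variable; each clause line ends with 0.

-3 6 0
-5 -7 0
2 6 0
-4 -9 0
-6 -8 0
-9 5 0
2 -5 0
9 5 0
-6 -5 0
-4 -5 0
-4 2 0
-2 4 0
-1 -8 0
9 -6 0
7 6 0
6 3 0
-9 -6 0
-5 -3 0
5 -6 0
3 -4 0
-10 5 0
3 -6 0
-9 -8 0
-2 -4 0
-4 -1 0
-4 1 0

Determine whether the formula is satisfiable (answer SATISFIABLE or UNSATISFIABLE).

UNSATISFIABLE

y6 = True:
  propagation gives y8=False, y5=False; an empty clause results — contradiction.
y6 = False:
  propagation gives y3=False; an empty clause results — contradiction.
Every branch closes, so no satisfying assignment exists.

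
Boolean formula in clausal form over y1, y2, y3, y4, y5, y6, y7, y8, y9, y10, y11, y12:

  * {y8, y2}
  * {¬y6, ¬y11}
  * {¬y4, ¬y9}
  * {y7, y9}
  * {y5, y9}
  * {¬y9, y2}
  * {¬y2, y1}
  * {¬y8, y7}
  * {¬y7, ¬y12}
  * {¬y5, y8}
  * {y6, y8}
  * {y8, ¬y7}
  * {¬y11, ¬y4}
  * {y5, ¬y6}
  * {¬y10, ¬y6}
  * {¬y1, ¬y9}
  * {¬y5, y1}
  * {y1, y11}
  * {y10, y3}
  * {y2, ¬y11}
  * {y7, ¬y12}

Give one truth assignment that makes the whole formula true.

y1=True  y2=True  y3=False  y4=False  y5=True  y6=False  y7=True  y8=True  y9=False  y10=True  y11=False  y12=False

Pure literal: y4 appears only negated; assign y4 = False.
y12 occurs only negated in the remaining clauses — set y12 = False.
Branch on y1: take y1 = True.
  then y9 is forced to False.
  then y7 is forced to True.
  then y5 is forced to True.
  then y8 is forced to True.
Try y2 = True.
For the remaining variables, y3 = False, y6 = False, y10 = True, y11 = False works.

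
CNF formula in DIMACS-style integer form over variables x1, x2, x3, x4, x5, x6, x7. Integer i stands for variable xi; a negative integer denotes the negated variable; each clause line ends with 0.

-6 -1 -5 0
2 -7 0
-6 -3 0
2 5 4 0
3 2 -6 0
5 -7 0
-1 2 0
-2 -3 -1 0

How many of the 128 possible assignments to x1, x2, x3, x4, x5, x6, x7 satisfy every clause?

Case analysis on x2 and x1:
  x2=T, x1=T: x4 free; 4 ways for (x3,x5,x6,x7) × 2^1 = 8.
  x2=T, x1=F: x4 free; 9 ways for (x3,x5,x6,x7) × 2^1 = 18.
  x2=F, x1=T: a clause becomes empty — 0.
  x2=F, x1=F: x3 free; 3 ways for (x4,x5,x6,x7) × 2^1 = 6.
Total: 8 + 18 + 0 + 6 = 32.

32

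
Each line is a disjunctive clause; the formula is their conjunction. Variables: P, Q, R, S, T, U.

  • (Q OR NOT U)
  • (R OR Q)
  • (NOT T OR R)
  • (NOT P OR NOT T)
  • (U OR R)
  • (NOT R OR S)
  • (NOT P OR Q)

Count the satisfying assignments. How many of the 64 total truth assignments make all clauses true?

Split on R, then Q.
  R=T, Q=T: U free; 3 ways for (P,S,T) × 2^1 = 6.
  R=T, Q=F: remaining (P,S,T,U) ∈ {(F,T,F,F); (F,T,T,F)} — 2.
  R=F, Q=T: remaining (P,S,T,U) ∈ {(F,F,F,T); (F,T,F,T); (T,F,F,T); (T,T,F,T)} — 4.
  R=F, Q=F: a clause becomes empty — 0.
Total: 6 + 2 + 4 + 0 = 12.

12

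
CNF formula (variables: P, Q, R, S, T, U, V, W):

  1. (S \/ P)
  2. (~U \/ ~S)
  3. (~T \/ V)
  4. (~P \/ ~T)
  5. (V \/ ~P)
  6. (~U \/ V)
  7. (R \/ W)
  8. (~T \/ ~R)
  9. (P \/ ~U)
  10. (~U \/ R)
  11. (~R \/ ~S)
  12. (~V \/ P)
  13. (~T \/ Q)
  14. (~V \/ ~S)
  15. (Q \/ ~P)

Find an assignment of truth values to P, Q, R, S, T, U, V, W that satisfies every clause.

P=1  Q=1  R=0  S=0  T=0  U=0  V=1  W=1

Pure literal: Q appears only positively; assign Q = True.
T occurs only negated in the remaining clauses — set T = False.
Branch on P: take P = True.
  then V is forced to True.
  then S is forced to False.
Try R = False.
  then W is forced to True.
  then U is forced to False.
Check each clause:
  1. (P \/ S) — P is true.
  2. (~U \/ ~S) — ~U is true.
  3. (~T \/ V) — ~T is true.
  4. (~T \/ ~P) — ~T is true.
  5. (V \/ ~P) — V is true.
  6. (V \/ ~U) — ~U is true.
  7. (W \/ R) — W is true.
  8. (~R \/ ~T) — ~T is true.
  9. (~U \/ P) — P is true.
  10. (~U \/ R) — ~U is true.
  11. (~R \/ ~S) — ~S is true.
  12. (~V \/ P) — P is true.
  13. (~T \/ Q) — Q is true.
  14. (~V \/ ~S) — ~S is true.
  15. (~P \/ Q) — Q is true.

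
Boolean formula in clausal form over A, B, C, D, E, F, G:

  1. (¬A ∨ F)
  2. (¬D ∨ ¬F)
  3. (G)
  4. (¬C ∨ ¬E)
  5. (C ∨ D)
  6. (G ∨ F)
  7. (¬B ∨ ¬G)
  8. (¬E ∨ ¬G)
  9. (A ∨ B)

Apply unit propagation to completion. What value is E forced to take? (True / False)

False

(G) stands alone — G = True.
(¬B ∨ ¬G) with G = True leaves only ¬B, so B = False.
In (¬G ∨ ¬E), ¬G is now false; ¬E must hold, so E = False.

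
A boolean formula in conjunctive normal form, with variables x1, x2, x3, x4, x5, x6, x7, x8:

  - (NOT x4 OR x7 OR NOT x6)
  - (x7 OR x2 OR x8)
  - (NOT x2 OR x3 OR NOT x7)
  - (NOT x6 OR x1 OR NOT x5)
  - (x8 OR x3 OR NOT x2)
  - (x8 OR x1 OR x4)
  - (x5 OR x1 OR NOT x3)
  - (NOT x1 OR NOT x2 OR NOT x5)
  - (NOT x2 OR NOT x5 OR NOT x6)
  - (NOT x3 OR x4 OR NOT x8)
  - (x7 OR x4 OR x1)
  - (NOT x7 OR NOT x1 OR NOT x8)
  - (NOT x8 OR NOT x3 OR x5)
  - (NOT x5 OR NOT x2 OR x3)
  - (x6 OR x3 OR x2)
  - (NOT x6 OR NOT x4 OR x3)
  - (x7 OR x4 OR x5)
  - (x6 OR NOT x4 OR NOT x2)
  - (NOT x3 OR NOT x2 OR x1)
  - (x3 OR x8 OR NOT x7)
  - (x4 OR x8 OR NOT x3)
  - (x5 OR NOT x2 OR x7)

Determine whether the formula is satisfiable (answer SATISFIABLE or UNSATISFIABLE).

SATISFIABLE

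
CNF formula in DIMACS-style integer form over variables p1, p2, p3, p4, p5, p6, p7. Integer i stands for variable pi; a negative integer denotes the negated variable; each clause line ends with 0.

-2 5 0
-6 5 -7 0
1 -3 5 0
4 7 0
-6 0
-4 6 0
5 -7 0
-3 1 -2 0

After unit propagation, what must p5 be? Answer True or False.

True

(~p6) stands alone — p6 = False.
(~p4 \/ p6): since p6 = False, the clause reduces to (~p4). p4 = False.
From (p4 \/ p7) and p4 = False: p7 = True.
In (p5 \/ ~p7), ~p7 is now false; p5 must hold, so p5 = True.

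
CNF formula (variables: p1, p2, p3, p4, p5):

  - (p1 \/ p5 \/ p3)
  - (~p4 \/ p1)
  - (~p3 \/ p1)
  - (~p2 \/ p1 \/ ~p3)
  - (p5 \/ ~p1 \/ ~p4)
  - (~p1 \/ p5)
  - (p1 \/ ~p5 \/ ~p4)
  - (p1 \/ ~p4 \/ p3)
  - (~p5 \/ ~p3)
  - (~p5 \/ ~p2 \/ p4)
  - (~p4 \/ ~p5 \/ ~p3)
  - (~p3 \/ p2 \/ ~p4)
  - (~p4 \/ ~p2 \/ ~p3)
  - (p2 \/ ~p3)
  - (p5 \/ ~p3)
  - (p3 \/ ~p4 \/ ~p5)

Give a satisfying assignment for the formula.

p1 = True  p2 = False  p3 = False  p4 = False  p5 = True

Check each clause:
  1. (p1 \/ p3 \/ p5) — p1 is true.
  2. (~p4 \/ p1) — p1 is true.
  3. (~p3 \/ p1) — p1 is true.
  4. (~p3 \/ p1 \/ ~p2) — p1 is true.
  5. (~p1 \/ p5 \/ ~p4) — ~p4 is true.
  6. (p5 \/ ~p1) — p5 is true.
  7. (~p5 \/ p1 \/ ~p4) — p1 is true.
  8. (p3 \/ ~p4 \/ p1) — p1 is true.
  9. (~p3 \/ ~p5) — ~p3 is true.
  10. (~p2 \/ ~p5 \/ p4) — ~p2 is true.
  11. (~p3 \/ ~p5 \/ ~p4) — ~p4 is true.
  12. (~p3 \/ ~p4 \/ p2) — ~p4 is true.
  13. (~p4 \/ ~p2 \/ ~p3) — ~p4 is true.
  14. (~p3 \/ p2) — ~p3 is true.
  15. (~p3 \/ p5) — ~p3 is true.
  16. (~p5 \/ ~p4 \/ p3) — ~p4 is true.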